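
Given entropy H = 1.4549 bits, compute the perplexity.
2.7414

Perplexity is 2^H (or exp(H) for natural log).

H = 1.4549 bits
Perplexity = 2^1.4549 = 2.7414

Interpretation: The model's uncertainty is equivalent to choosing uniformly among 2.7 options.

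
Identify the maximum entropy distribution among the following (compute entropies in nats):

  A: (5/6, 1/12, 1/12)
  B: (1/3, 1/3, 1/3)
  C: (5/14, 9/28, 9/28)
B

For a discrete distribution over n outcomes, entropy is maximized by the uniform distribution.

Computing entropies:
H(A) = 0.5661 nats
H(B) = 1.0986 nats
H(C) = 1.0974 nats

The uniform distribution (where all probabilities equal 1/3) achieves the maximum entropy of log_e(3) = 1.0986 nats.

Distribution B has the highest entropy.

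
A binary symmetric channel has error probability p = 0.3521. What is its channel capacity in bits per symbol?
0.0641 bits

For a binary symmetric channel (BSC) with error probability p:
Capacity C = 1 - H(p) bits per symbol

where H(p) = -p log₂(p) - (1-p) log₂(1-p) is the binary entropy function.

H(0.3521) = 0.9359 bits
C = 1 - 0.9359 = 0.0641 bits per symbol

This means we can reliably transmit up to 0.0641 bits of information per channel use.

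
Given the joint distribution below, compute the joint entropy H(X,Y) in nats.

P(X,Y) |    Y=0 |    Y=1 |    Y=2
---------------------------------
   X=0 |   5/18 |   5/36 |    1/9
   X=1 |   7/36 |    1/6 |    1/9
1.7353 nats

Joint entropy is H(X,Y) = -Σ_{x,y} p(x,y) log p(x,y).

Summing over all non-zero entries:
H(X,Y) = -[5/18·log_e(5/18) + 5/36·log_e(5/36) + 1/9·log_e(1/9) + 7/36·log_e(7/36) + 1/6·log_e(1/6) + 1/9·log_e(1/9)]
H(X,Y) = 1.7353 nats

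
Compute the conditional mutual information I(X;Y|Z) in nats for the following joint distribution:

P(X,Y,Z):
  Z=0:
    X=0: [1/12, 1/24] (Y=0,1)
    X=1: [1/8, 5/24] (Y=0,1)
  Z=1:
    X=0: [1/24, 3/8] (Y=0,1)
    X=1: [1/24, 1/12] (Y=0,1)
0.0332 nats

Conditional mutual information: I(X;Y|Z) = H(X|Z) + H(Y|Z) - H(X,Y|Z)

H(Z) = 0.6897
H(X,Z) = 1.2508 → H(X|Z) = 0.5612
H(Y,Z) = 1.2380 → H(Y|Z) = 0.5483
H(X,Y,Z) = 1.7659 → H(X,Y|Z) = 1.0763

I(X;Y|Z) = 0.5612 + 0.5483 - 1.0763 = 0.0332 nats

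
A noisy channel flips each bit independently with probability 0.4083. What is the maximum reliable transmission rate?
0.0244 bits

For a binary symmetric channel (BSC) with error probability p:
Capacity C = 1 - H(p) bits per symbol

where H(p) = -p log₂(p) - (1-p) log₂(1-p) is the binary entropy function.

H(0.4083) = 0.9756 bits
C = 1 - 0.9756 = 0.0244 bits per symbol

This means we can reliably transmit up to 0.0244 bits of information per channel use.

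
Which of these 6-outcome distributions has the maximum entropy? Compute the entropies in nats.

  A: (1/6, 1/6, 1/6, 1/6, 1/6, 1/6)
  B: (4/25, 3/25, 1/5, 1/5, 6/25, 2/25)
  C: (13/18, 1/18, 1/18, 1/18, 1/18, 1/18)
A

For a discrete distribution over n outcomes, entropy is maximized by the uniform distribution.

Computing entropies:
H(A) = 1.7918 nats
H(B) = 1.7360 nats
H(C) = 1.0379 nats

The uniform distribution (where all probabilities equal 1/6) achieves the maximum entropy of log_e(6) = 1.7918 nats.

Distribution A has the highest entropy.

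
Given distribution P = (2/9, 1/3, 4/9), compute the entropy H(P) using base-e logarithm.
1.0609 nats

Shannon entropy is H(X) = -Σ p(x) log p(x).

For P = (2/9, 1/3, 4/9):
H = -2/9 × log_e(2/9) -1/3 × log_e(1/3) -4/9 × log_e(4/9)
H = 1.0609 nats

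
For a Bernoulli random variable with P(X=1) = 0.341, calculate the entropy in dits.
0.2787 dits

The binary entropy function is:
H(p) = -p log(p) - (1-p) log(1-p)

H(0.341) = -0.341 × log_10(0.341) - 0.659 × log_10(0.659)
H(0.341) = 0.2787 dits

Note: Binary entropy is maximized at p=0.5 (H=1 bit) and minimized at p=0 or p=1 (H=0).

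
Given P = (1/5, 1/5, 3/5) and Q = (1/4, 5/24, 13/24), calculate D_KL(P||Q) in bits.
0.0124 bits

KL divergence: D_KL(P||Q) = Σ p(x) log(p(x)/q(x))

Computing term by term:
  x=0: 1/5 × log_2[(1/5)/(1/4)] = 1/5 × -0.3219 = -0.0644
  x=1: 1/5 × log_2[(1/5)/(5/24)] = 1/5 × -0.0589 = -0.0118
  x=2: 3/5 × log_2[(3/5)/(13/24)] = 3/5 × 0.1476 = 0.0885

D_KL(P||Q) = 0.0124 bits

Note: KL divergence is always non-negative and equals 0 iff P = Q.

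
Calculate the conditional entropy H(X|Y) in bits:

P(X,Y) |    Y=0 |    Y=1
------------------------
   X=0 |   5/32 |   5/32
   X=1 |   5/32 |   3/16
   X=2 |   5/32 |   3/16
1.5823 bits

Using the chain rule: H(X|Y) = H(X,Y) - H(Y)

First, compute H(X,Y) = 2.5794 bits

Marginal P(Y) = (15/32, 17/32)
H(Y) = 0.9972 bits

H(X|Y) = H(X,Y) - H(Y) = 2.5794 - 0.9972 = 1.5823 bits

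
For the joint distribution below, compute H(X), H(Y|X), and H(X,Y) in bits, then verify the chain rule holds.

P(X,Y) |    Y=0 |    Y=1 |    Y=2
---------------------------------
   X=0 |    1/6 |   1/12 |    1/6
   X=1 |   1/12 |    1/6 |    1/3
H(X,Y) = 2.4183, H(X) = 0.9799, H(Y|X) = 1.4384 (all in bits)

Chain rule: H(X,Y) = H(X) + H(Y|X)

Left side — joint entropy directly:
H(X,Y) = -Σ p(x,y) log p(x,y) = 2.4183 bits

Right side — compute H(Y|X) from the conditional distributions:
P(X) = (5/12, 7/12), so H(X) = 0.9799 bits
H(Y|X) = Σ_x P(X=x) · H(Y|X=x):
  P(Y|X=0) = (2/5, 1/5, 2/5), H(Y|X=0) = 1.5219, weight P(X=0) = 5/12
  P(Y|X=1) = (1/7, 2/7, 4/7), H(Y|X=1) = 1.3788, weight P(X=1) = 7/12
H(Y|X) = 1.4384 bits

H(X) + H(Y|X) = 0.9799 + 1.4384 = 2.4183 bits

Both sides equal 2.4183 bits. ✓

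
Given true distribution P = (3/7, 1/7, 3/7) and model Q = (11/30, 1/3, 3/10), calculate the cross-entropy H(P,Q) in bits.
1.5912 bits

Cross-entropy: H(P,Q) = -Σ p(x) log q(x)

Alternatively: H(P,Q) = H(P) + D_KL(P||Q)
H(P) = 1.4488 bits
D_KL(P||Q) = 0.1424 bits

H(P,Q) = 1.4488 + 0.1424 = 1.5912 bits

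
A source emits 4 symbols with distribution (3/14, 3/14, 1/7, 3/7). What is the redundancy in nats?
0.0850 nats

Redundancy measures how far a source is from maximum entropy:
R = H_max - H(X)

Maximum entropy for 4 symbols: H_max = log_e(4) = 1.3863 nats
Actual entropy: H(X) = 1.3013 nats
Redundancy: R = 1.3863 - 1.3013 = 0.0850 nats

This redundancy represents potential for compression: the source could be compressed by 0.0850 nats per symbol.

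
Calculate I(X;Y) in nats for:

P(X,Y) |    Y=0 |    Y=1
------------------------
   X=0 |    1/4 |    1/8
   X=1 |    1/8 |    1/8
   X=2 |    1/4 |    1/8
0.0109 nats

Mutual information: I(X;Y) = H(X) + H(Y) - H(X,Y)

Marginals:
P(X) = (3/8, 1/4, 3/8), H(X) = 1.0822 nats
P(Y) = (5/8, 3/8), H(Y) = 0.6616 nats

Joint entropy: H(X,Y) = 1.7329 nats

I(X;Y) = 1.0822 + 0.6616 - 1.7329 = 0.0109 nats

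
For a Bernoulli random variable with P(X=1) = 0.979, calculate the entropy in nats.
0.1019 nats

The binary entropy function is:
H(p) = -p log(p) - (1-p) log(1-p)

H(0.979) = -0.979 × log_e(0.979) - 0.021 × log_e(0.021)
H(0.979) = 0.1019 nats

Note: Binary entropy is maximized at p=0.5 (H=1 bit) and minimized at p=0 or p=1 (H=0).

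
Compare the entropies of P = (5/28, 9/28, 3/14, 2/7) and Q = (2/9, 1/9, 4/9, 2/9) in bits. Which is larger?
P

Computing entropies in bits:
H(P) = 1.9628
H(Q) = 1.8366

Distribution P has higher entropy.

Intuition: The distribution closer to uniform (more spread out) has higher entropy.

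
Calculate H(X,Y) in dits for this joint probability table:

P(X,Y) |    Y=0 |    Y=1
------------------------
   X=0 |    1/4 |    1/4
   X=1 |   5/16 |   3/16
0.5952 dits

Joint entropy is H(X,Y) = -Σ_{x,y} p(x,y) log p(x,y).

Summing over all non-zero entries:
H(X,Y) = -[1/4·log_10(1/4) + 1/4·log_10(1/4) + 5/16·log_10(5/16) + 3/16·log_10(3/16)]
H(X,Y) = 0.5952 dits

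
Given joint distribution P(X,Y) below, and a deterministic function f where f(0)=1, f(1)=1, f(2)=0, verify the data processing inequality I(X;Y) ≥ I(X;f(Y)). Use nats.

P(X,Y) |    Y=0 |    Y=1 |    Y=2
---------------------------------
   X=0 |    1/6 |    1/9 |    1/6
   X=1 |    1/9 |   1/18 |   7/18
I(X;Y) = 0.0546, I(X;f(Y)) = 0.0536, inequality holds: 0.0546 ≥ 0.0536

Data Processing Inequality: For any Markov chain X → Y → Z, we have I(X;Y) ≥ I(X;Z).

Here Z = f(Y) is a deterministic function of Y, forming X → Y → Z.

Original I(X;Y) = 0.0546 nats

After applying f:
P(X,Z) where Z=f(Y):
- P(X,Z=0) = P(X,Y=2)
- P(X,Z=1) = P(X,Y=0) + P(X,Y=1)

I(X;Z) = I(X;f(Y)) = 0.0536 nats

Verification: 0.0546 ≥ 0.0536 ✓

Information cannot be created by processing; the function f can only lose information about X.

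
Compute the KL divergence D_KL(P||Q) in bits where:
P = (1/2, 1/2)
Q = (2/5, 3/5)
0.0294 bits

KL divergence: D_KL(P||Q) = Σ p(x) log(p(x)/q(x))

Computing term by term:
  x=0: 1/2 × log_2[(1/2)/(2/5)] = 1/2 × 0.3219 = 0.1610
  x=1: 1/2 × log_2[(1/2)/(3/5)] = 1/2 × -0.2630 = -0.1315

D_KL(P||Q) = 0.0294 bits

Note: KL divergence is always non-negative and equals 0 iff P = Q.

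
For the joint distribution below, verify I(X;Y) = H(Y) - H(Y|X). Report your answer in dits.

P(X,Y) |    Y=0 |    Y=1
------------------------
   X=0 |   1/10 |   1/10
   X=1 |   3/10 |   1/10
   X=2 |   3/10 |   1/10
I(X;Y) = 0.0097 dits

Mutual information has multiple equivalent forms:
- I(X;Y) = H(X) - H(X|Y)
- I(X;Y) = H(Y) - H(Y|X)
- I(X;Y) = H(X) + H(Y) - H(X,Y)

Computing all quantities:
H(X) = 0.4581, H(Y) = 0.2653, H(X,Y) = 0.7137
H(X|Y) = 0.4484, H(Y|X) = 0.2556

Verification:
H(X) - H(X|Y) = 0.4581 - 0.4484 = 0.0097
H(Y) - H(Y|X) = 0.2653 - 0.2556 = 0.0097
H(X) + H(Y) - H(X,Y) = 0.4581 + 0.2653 - 0.7137 = 0.0097

All forms give I(X;Y) = 0.0097 dits. ✓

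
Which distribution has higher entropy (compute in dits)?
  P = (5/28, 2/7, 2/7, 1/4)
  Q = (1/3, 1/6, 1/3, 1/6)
P

Computing entropies in dits:
H(P) = 0.5950
H(Q) = 0.5775

Distribution P has higher entropy.

Intuition: The distribution closer to uniform (more spread out) has higher entropy.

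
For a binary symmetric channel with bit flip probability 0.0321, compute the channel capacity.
0.7952 bits

For a binary symmetric channel (BSC) with error probability p:
Capacity C = 1 - H(p) bits per symbol

where H(p) = -p log₂(p) - (1-p) log₂(1-p) is the binary entropy function.

H(0.0321) = 0.2048 bits
C = 1 - 0.2048 = 0.7952 bits per symbol

This means we can reliably transmit up to 0.7952 bits of information per channel use.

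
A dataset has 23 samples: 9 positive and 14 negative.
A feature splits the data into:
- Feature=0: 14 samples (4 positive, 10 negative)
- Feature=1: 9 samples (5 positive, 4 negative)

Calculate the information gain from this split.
0.0524 bits

Information Gain = H(Y) - H(Y|Feature)

Before split:
P(positive) = 9/23 = 0.3913
H(Y) = 0.9656 bits

After split:
Feature=0: H = 0.8631 bits (weight = 14/23)
Feature=1: H = 0.9911 bits (weight = 9/23)
H(Y|Feature) = (14/23)×0.8631 + (9/23)×0.9911 = 0.9132 bits

Information Gain = 0.9656 - 0.9132 = 0.0524 bits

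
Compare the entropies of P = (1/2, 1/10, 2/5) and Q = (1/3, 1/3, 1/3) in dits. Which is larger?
Q

Computing entropies in dits:
H(P) = 0.4097
H(Q) = 0.4771

Distribution Q has higher entropy.

Intuition: The distribution closer to uniform (more spread out) has higher entropy.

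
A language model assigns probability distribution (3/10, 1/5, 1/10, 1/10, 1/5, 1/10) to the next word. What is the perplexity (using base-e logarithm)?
5.4507

Perplexity is e^H (or exp(H) for natural log).

First, H = -Σ p log p = 1.6957 nats
Perplexity = e^1.6957 = 5.4507

Interpretation: The model's uncertainty is equivalent to choosing uniformly among 5.5 options.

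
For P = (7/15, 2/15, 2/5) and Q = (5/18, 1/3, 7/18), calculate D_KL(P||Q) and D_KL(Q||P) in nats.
D_KL(P||Q) = 0.1312, D_KL(Q||P) = 0.1504

KL divergence is not symmetric: D_KL(P||Q) ≠ D_KL(Q||P) in general.

D_KL(P||Q) = 0.1312 nats
D_KL(Q||P) = 0.1504 nats

No, they are not equal!

This asymmetry is why KL divergence is not a true distance metric.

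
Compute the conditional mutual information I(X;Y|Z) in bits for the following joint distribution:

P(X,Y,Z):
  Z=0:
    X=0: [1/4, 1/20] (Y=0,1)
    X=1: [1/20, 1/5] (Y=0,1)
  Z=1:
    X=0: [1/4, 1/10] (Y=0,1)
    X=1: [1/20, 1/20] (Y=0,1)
0.1824 bits

Conditional mutual information: I(X;Y|Z) = H(X|Z) + H(Y|Z) - H(X,Y|Z)

H(Z) = 0.9928
H(X,Z) = 1.8834 → H(X|Z) = 0.8906
H(Y,Z) = 1.9527 → H(Y|Z) = 0.9599
H(X,Y,Z) = 2.6610 → H(X,Y|Z) = 1.6682

I(X;Y|Z) = 0.8906 + 0.9599 - 1.6682 = 0.1824 bits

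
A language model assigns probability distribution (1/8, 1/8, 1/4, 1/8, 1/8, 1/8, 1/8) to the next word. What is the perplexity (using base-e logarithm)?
6.7272

Perplexity is e^H (or exp(H) for natural log).

First, H = -Σ p log p = 1.9062 nats
Perplexity = e^1.9062 = 6.7272

Interpretation: The model's uncertainty is equivalent to choosing uniformly among 6.7 options.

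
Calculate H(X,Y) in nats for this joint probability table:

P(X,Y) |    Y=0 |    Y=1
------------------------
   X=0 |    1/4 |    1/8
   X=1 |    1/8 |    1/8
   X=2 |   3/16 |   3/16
1.7541 nats

Joint entropy is H(X,Y) = -Σ_{x,y} p(x,y) log p(x,y).

Summing over all non-zero entries:
H(X,Y) = -[1/4·log_e(1/4) + 1/8·log_e(1/8) + 1/8·log_e(1/8) + 1/8·log_e(1/8) + 3/16·log_e(3/16) + 3/16·log_e(3/16)]
H(X,Y) = 1.7541 nats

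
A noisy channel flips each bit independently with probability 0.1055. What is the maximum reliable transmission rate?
0.5138 bits

For a binary symmetric channel (BSC) with error probability p:
Capacity C = 1 - H(p) bits per symbol

where H(p) = -p log₂(p) - (1-p) log₂(1-p) is the binary entropy function.

H(0.1055) = 0.4862 bits
C = 1 - 0.4862 = 0.5138 bits per symbol

This means we can reliably transmit up to 0.5138 bits of information per channel use.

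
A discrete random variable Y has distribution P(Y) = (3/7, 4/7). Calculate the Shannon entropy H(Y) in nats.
0.6829 nats

Shannon entropy is H(X) = -Σ p(x) log p(x).

For P = (3/7, 4/7):
H = -3/7 × log_e(3/7) -4/7 × log_e(4/7)
H = 0.6829 nats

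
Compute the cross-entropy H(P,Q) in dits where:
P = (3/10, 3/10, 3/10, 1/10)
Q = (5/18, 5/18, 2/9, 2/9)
0.5951 dits

Cross-entropy: H(P,Q) = -Σ p(x) log q(x)

Alternatively: H(P,Q) = H(P) + D_KL(P||Q)
H(P) = 0.5706 dits
D_KL(P||Q) = 0.0245 dits

H(P,Q) = 0.5706 + 0.0245 = 0.5951 dits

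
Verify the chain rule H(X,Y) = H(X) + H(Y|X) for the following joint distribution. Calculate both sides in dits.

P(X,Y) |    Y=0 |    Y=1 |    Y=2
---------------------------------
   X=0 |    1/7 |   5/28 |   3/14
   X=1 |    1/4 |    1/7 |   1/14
H(X,Y) = 0.7508, H(X) = 0.2999, H(Y|X) = 0.4509 (all in dits)

Chain rule: H(X,Y) = H(X) + H(Y|X)

Left side — joint entropy directly:
H(X,Y) = -Σ p(x,y) log p(x,y) = 0.7508 dits

Right side — compute H(Y|X) from the conditional distributions:
P(X) = (15/28, 13/28), so H(X) = 0.2999 dits
H(Y|X) = Σ_x P(X=x) · H(Y|X=x):
  P(Y|X=0) = (4/15, 1/3, 2/5), H(Y|X=0) = 0.4713, weight P(X=0) = 15/28
  P(Y|X=1) = (7/13, 4/13, 2/13), H(Y|X=1) = 0.4273, weight P(X=1) = 13/28
H(Y|X) = 0.4509 dits

H(X) + H(Y|X) = 0.2999 + 0.4509 = 0.7508 dits

Both sides equal 0.7508 dits. ✓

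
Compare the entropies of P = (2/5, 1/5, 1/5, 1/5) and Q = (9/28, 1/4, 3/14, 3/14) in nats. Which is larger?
Q

Computing entropies in nats:
H(P) = 1.3322
H(Q) = 1.3716

Distribution Q has higher entropy.

Intuition: The distribution closer to uniform (more spread out) has higher entropy.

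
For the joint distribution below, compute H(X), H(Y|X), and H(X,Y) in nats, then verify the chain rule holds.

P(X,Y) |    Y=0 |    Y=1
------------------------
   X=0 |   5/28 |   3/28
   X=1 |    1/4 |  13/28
H(X,Y) = 1.2497, H(X) = 0.5983, H(Y|X) = 0.6515 (all in nats)

Chain rule: H(X,Y) = H(X) + H(Y|X)

Left side — joint entropy directly:
H(X,Y) = -Σ p(x,y) log p(x,y) = 1.2497 nats

Right side — compute H(Y|X) from the conditional distributions:
P(X) = (2/7, 5/7), so H(X) = 0.5983 nats
H(Y|X) = Σ_x P(X=x) · H(Y|X=x):
  P(Y|X=0) = (5/8, 3/8), H(Y|X=0) = 0.6616, weight P(X=0) = 2/7
  P(Y|X=1) = (7/20, 13/20), H(Y|X=1) = 0.6474, weight P(X=1) = 5/7
H(Y|X) = 0.6515 nats

H(X) + H(Y|X) = 0.5983 + 0.6515 = 1.2497 nats

Both sides equal 1.2497 nats. ✓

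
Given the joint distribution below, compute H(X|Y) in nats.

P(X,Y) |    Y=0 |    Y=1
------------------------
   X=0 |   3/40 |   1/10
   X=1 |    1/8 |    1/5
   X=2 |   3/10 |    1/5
0.9963 nats

Using the chain rule: H(X|Y) = H(X,Y) - H(Y)

First, compute H(X,Y) = 1.6894 nats

Marginal P(Y) = (1/2, 1/2)
H(Y) = 0.6931 nats

H(X|Y) = H(X,Y) - H(Y) = 1.6894 - 0.6931 = 0.9963 nats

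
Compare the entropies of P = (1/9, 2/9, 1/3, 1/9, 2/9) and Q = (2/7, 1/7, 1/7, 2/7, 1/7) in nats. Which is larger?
Q

Computing entropies in nats:
H(P) = 1.5230
H(Q) = 1.5498

Distribution Q has higher entropy.

Intuition: The distribution closer to uniform (more spread out) has higher entropy.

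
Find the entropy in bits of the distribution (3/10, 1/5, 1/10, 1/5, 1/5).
2.2464 bits

Shannon entropy is H(X) = -Σ p(x) log p(x).

For P = (3/10, 1/5, 1/10, 1/5, 1/5):
H = -3/10 × log_2(3/10) -1/5 × log_2(1/5) -1/10 × log_2(1/10) -1/5 × log_2(1/5) -1/5 × log_2(1/5)
H = 2.2464 bits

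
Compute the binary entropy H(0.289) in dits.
0.2611 dits

The binary entropy function is:
H(p) = -p log(p) - (1-p) log(1-p)

H(0.289) = -0.289 × log_10(0.289) - 0.711 × log_10(0.711)
H(0.289) = 0.2611 dits

Note: Binary entropy is maximized at p=0.5 (H=1 bit) and minimized at p=0 or p=1 (H=0).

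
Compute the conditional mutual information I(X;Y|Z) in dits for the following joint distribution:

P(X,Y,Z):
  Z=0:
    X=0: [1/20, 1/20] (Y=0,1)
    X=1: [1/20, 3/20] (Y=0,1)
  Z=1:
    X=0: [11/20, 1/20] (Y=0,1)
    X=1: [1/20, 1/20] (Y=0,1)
0.0238 dits

Conditional mutual information: I(X;Y|Z) = H(X|Z) + H(Y|Z) - H(X,Y|Z)

H(Z) = 0.2653
H(X,Z) = 0.4729 → H(X|Z) = 0.2076
H(Y,Z) = 0.4729 → H(Y|Z) = 0.2076
H(X,Y,Z) = 0.6567 → H(X,Y|Z) = 0.3914

I(X;Y|Z) = 0.2076 + 0.2076 - 0.3914 = 0.0238 dits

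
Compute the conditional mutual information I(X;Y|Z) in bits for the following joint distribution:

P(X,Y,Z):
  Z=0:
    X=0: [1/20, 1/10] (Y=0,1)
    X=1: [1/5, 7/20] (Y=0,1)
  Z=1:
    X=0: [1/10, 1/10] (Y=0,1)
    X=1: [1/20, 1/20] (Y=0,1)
0.0003 bits

Conditional mutual information: I(X;Y|Z) = H(X|Z) + H(Y|Z) - H(X,Y|Z)

H(Z) = 0.8813
H(X,Z) = 1.6815 → H(X|Z) = 0.8002
H(Y,Z) = 1.8395 → H(Y|Z) = 0.9582
H(X,Y,Z) = 2.6394 → H(X,Y|Z) = 1.7581

I(X;Y|Z) = 0.8002 + 0.9582 - 1.7581 = 0.0003 bits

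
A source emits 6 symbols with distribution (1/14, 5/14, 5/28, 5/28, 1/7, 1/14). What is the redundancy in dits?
0.0668 dits

Redundancy measures how far a source is from maximum entropy:
R = H_max - H(X)

Maximum entropy for 6 symbols: H_max = log_10(6) = 0.7782 dits
Actual entropy: H(X) = 0.7114 dits
Redundancy: R = 0.7782 - 0.7114 = 0.0668 dits

This redundancy represents potential for compression: the source could be compressed by 0.0668 dits per symbol.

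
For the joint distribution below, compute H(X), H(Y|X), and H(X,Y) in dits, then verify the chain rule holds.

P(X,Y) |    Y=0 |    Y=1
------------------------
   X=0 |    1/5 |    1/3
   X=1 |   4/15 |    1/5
H(X,Y) = 0.5917, H(X) = 0.3001, H(Y|X) = 0.2916 (all in dits)

Chain rule: H(X,Y) = H(X) + H(Y|X)

Left side — joint entropy directly:
H(X,Y) = -Σ p(x,y) log p(x,y) = 0.5917 dits

Right side — compute H(Y|X) from the conditional distributions:
P(X) = (8/15, 7/15), so H(X) = 0.3001 dits
H(Y|X) = Σ_x P(X=x) · H(Y|X=x):
  P(Y|X=0) = (3/8, 5/8), H(Y|X=0) = 0.2873, weight P(X=0) = 8/15
  P(Y|X=1) = (4/7, 3/7), H(Y|X=1) = 0.2966, weight P(X=1) = 7/15
H(Y|X) = 0.2916 dits

H(X) + H(Y|X) = 0.3001 + 0.2916 = 0.5917 dits

Both sides equal 0.5917 dits. ✓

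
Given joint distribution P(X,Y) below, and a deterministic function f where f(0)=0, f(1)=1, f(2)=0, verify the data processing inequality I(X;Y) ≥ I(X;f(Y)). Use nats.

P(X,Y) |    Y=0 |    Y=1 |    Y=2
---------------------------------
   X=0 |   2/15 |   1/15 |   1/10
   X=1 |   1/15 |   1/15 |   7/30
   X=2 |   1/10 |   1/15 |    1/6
I(X;Y) = 0.0354, I(X;f(Y)) = 0.0008, inequality holds: 0.0354 ≥ 0.0008

Data Processing Inequality: For any Markov chain X → Y → Z, we have I(X;Y) ≥ I(X;Z).

Here Z = f(Y) is a deterministic function of Y, forming X → Y → Z.

Original I(X;Y) = 0.0354 nats

After applying f:
P(X,Z) where Z=f(Y):
- P(X,Z=0) = P(X,Y=0) + P(X,Y=2)
- P(X,Z=1) = P(X,Y=1)

I(X;Z) = I(X;f(Y)) = 0.0008 nats

Verification: 0.0354 ≥ 0.0008 ✓

Information cannot be created by processing; the function f can only lose information about X.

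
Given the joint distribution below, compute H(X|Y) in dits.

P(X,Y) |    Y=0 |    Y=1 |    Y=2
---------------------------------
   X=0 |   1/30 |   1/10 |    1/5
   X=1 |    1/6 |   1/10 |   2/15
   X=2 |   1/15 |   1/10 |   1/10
0.4465 dits

Using the chain rule: H(X|Y) = H(X,Y) - H(Y)

First, compute H(X,Y) = 0.9138 dits

Marginal P(Y) = (4/15, 3/10, 13/30)
H(Y) = 0.4673 dits

H(X|Y) = H(X,Y) - H(Y) = 0.9138 - 0.4673 = 0.4465 dits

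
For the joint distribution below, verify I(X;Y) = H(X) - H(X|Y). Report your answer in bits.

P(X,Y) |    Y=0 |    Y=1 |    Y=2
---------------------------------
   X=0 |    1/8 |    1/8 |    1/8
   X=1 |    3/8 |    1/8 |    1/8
I(X;Y) = 0.0488 bits

Mutual information has multiple equivalent forms:
- I(X;Y) = H(X) - H(X|Y)
- I(X;Y) = H(Y) - H(Y|X)
- I(X;Y) = H(X) + H(Y) - H(X,Y)

Computing all quantities:
H(X) = 0.9544, H(Y) = 1.5000, H(X,Y) = 2.4056
H(X|Y) = 0.9056, H(Y|X) = 1.4512

Verification:
H(X) - H(X|Y) = 0.9544 - 0.9056 = 0.0488
H(Y) - H(Y|X) = 1.5000 - 1.4512 = 0.0488
H(X) + H(Y) - H(X,Y) = 0.9544 + 1.5000 - 2.4056 = 0.0488

All forms give I(X;Y) = 0.0488 bits. ✓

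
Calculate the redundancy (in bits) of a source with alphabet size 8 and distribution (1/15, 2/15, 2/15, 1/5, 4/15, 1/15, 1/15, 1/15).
0.2101 bits

Redundancy measures how far a source is from maximum entropy:
R = H_max - H(X)

Maximum entropy for 8 symbols: H_max = log_2(8) = 3.0000 bits
Actual entropy: H(X) = 2.7899 bits
Redundancy: R = 3.0000 - 2.7899 = 0.2101 bits

This redundancy represents potential for compression: the source could be compressed by 0.2101 bits per symbol.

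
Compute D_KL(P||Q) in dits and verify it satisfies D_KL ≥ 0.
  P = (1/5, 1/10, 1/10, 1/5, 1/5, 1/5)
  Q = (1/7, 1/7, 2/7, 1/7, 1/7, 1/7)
0.0558 dits

KL divergence satisfies the Gibbs inequality: D_KL(P||Q) ≥ 0 for all distributions P, Q.

D_KL(P||Q) = Σ p(x) log(p(x)/q(x))
Term by term:
  x=0: 1/5 × log_10[(1/5)/(1/7)] = 0.0292
  x=1: 1/10 × log_10[(1/10)/(1/7)] = -0.0155
  x=2: 1/10 × log_10[(1/10)/(2/7)] = -0.0456
  x=3: 1/5 × log_10[(1/5)/(1/7)] = 0.0292
  x=4: 1/5 × log_10[(1/5)/(1/7)] = 0.0292
  x=5: 1/5 × log_10[(1/5)/(1/7)] = 0.0292
D_KL(P||Q) = 0.0558 dits

D_KL(P||Q) = 0.0558 ≥ 0 ✓

This non-negativity is a fundamental property: relative entropy cannot be negative because it measures how different Q is from P.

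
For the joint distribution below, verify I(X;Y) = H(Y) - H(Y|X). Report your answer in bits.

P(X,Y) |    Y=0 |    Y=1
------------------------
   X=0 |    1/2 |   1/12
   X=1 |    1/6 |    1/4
I(X;Y) = 0.1686 bits

Mutual information has multiple equivalent forms:
- I(X;Y) = H(X) - H(X|Y)
- I(X;Y) = H(Y) - H(Y|X)
- I(X;Y) = H(X) + H(Y) - H(X,Y)

Computing all quantities:
H(X) = 0.9799, H(Y) = 0.9183, H(X,Y) = 1.7296
H(X|Y) = 0.8113, H(Y|X) = 0.7497

Verification:
H(X) - H(X|Y) = 0.9799 - 0.8113 = 0.1686
H(Y) - H(Y|X) = 0.9183 - 0.7497 = 0.1686
H(X) + H(Y) - H(X,Y) = 0.9799 + 0.9183 - 1.7296 = 0.1686

All forms give I(X;Y) = 0.1686 bits. ✓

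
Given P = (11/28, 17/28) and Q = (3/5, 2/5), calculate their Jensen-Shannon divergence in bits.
0.0312 bits

Jensen-Shannon divergence is:
JSD(P||Q) = 0.5 × D_KL(P||M) + 0.5 × D_KL(Q||M)
where M = 0.5 × (P + Q) is the mixture distribution.

M = 0.5 × (11/28, 17/28) + 0.5 × (3/5, 2/5) = (0.496429, 0.503571)

D_KL(P||M) = 0.0312 bits
D_KL(Q||M) = 0.0311 bits

JSD(P||Q) = 0.5 × 0.0312 + 0.5 × 0.0311 = 0.0312 bits

Unlike KL divergence, JSD is symmetric and bounded: 0 ≤ JSD ≤ log(2).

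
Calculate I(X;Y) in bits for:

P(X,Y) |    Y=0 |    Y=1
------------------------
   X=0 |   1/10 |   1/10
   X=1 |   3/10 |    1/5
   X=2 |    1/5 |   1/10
0.0100 bits

Mutual information: I(X;Y) = H(X) + H(Y) - H(X,Y)

Marginals:
P(X) = (1/5, 1/2, 3/10), H(X) = 1.4855 bits
P(Y) = (3/5, 2/5), H(Y) = 0.9710 bits

Joint entropy: H(X,Y) = 2.4464 bits

I(X;Y) = 1.4855 + 0.9710 - 2.4464 = 0.0100 bits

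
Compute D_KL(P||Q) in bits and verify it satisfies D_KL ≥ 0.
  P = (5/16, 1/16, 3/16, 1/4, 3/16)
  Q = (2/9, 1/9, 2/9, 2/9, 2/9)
0.0524 bits

KL divergence satisfies the Gibbs inequality: D_KL(P||Q) ≥ 0 for all distributions P, Q.

D_KL(P||Q) = Σ p(x) log(p(x)/q(x))
Term by term:
  x=0: 5/16 × log_2[(5/16)/(2/9)] = 0.1537
  x=1: 1/16 × log_2[(1/16)/(1/9)] = -0.0519
  x=2: 3/16 × log_2[(3/16)/(2/9)] = -0.0460
  x=3: 1/4 × log_2[(1/4)/(2/9)] = 0.0425
  x=4: 3/16 × log_2[(3/16)/(2/9)] = -0.0460
D_KL(P||Q) = 0.0524 bits

D_KL(P||Q) = 0.0524 ≥ 0 ✓

This non-negativity is a fundamental property: relative entropy cannot be negative because it measures how different Q is from P.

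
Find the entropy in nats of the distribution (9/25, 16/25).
0.6534 nats

Shannon entropy is H(X) = -Σ p(x) log p(x).

For P = (9/25, 16/25):
H = -9/25 × log_e(9/25) -16/25 × log_e(16/25)
H = 0.6534 nats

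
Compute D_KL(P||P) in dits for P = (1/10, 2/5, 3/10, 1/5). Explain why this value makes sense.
0.0000 dits

KL divergence satisfies the Gibbs inequality: D_KL(P||Q) ≥ 0 for all distributions P, Q.

D_KL(P||Q) = Σ p(x) log(p(x)/q(x))
Each term is p(x) × log_10(p(x)/p(x)) = p(x) × log_10(1) = 0, so the sum is 0.
D_KL(P||Q) = 0.0000 dits

When P = Q, the KL divergence is exactly 0, as there is no 'divergence' between identical distributions.

This non-negativity is a fundamental property: relative entropy cannot be negative because it measures how different Q is from P.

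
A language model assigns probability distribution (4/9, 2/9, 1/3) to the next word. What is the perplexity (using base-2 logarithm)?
2.8888

Perplexity is 2^H (or exp(H) for natural log).

First, H = -Σ p log p = 1.5305 bits
Perplexity = 2^1.5305 = 2.8888

Interpretation: The model's uncertainty is equivalent to choosing uniformly among 2.9 options.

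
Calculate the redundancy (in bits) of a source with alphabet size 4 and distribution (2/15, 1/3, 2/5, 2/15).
0.1677 bits

Redundancy measures how far a source is from maximum entropy:
R = H_max - H(X)

Maximum entropy for 4 symbols: H_max = log_2(4) = 2.0000 bits
Actual entropy: H(X) = 1.8323 bits
Redundancy: R = 2.0000 - 1.8323 = 0.1677 bits

This redundancy represents potential for compression: the source could be compressed by 0.1677 bits per symbol.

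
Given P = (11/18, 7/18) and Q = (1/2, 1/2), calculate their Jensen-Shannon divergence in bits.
0.0090 bits

Jensen-Shannon divergence is:
JSD(P||Q) = 0.5 × D_KL(P||M) + 0.5 × D_KL(Q||M)
where M = 0.5 × (P + Q) is the mixture distribution.

M = 0.5 × (11/18, 7/18) + 0.5 × (1/2, 1/2) = (5/9, 4/9)

D_KL(P||M) = 0.0091 bits
D_KL(Q||M) = 0.0090 bits

JSD(P||Q) = 0.5 × 0.0091 + 0.5 × 0.0090 = 0.0090 bits

Unlike KL divergence, JSD is symmetric and bounded: 0 ≤ JSD ≤ log(2).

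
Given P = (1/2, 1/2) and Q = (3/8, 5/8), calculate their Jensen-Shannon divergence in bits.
0.0115 bits

Jensen-Shannon divergence is:
JSD(P||Q) = 0.5 × D_KL(P||M) + 0.5 × D_KL(Q||M)
where M = 0.5 × (P + Q) is the mixture distribution.

M = 0.5 × (1/2, 1/2) + 0.5 × (3/8, 5/8) = (7/16, 9/16)

D_KL(P||M) = 0.0114 bits
D_KL(Q||M) = 0.0116 bits

JSD(P||Q) = 0.5 × 0.0114 + 0.5 × 0.0116 = 0.0115 bits

Unlike KL divergence, JSD is symmetric and bounded: 0 ≤ JSD ≤ log(2).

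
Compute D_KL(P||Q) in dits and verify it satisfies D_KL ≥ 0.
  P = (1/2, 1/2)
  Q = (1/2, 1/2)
0.0000 dits

KL divergence satisfies the Gibbs inequality: D_KL(P||Q) ≥ 0 for all distributions P, Q.

D_KL(P||Q) = Σ p(x) log(p(x)/q(x))
Term by term:
  x=0: 1/2 × log_10[(1/2)/(1/2)] = 0.0000
  x=1: 1/2 × log_10[(1/2)/(1/2)] = 0.0000
D_KL(P||Q) = 0.0000 dits

D_KL(P||Q) = 0.0000 ≥ 0 ✓

This non-negativity is a fundamental property: relative entropy cannot be negative because it measures how different Q is from P.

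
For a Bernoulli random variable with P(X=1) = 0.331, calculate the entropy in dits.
0.2757 dits

The binary entropy function is:
H(p) = -p log(p) - (1-p) log(1-p)

H(0.331) = -0.331 × log_10(0.331) - 0.669 × log_10(0.669)
H(0.331) = 0.2757 dits

Note: Binary entropy is maximized at p=0.5 (H=1 bit) and minimized at p=0 or p=1 (H=0).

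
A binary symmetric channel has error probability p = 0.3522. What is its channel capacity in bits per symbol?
0.0640 bits

For a binary symmetric channel (BSC) with error probability p:
Capacity C = 1 - H(p) bits per symbol

where H(p) = -p log₂(p) - (1-p) log₂(1-p) is the binary entropy function.

H(0.3522) = 0.9360 bits
C = 1 - 0.9360 = 0.0640 bits per symbol

This means we can reliably transmit up to 0.0640 bits of information per channel use.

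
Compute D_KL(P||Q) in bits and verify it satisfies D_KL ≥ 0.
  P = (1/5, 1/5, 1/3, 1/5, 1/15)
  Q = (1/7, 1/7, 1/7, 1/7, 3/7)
0.5198 bits

KL divergence satisfies the Gibbs inequality: D_KL(P||Q) ≥ 0 for all distributions P, Q.

D_KL(P||Q) = Σ p(x) log(p(x)/q(x))
Term by term:
  x=0: 1/5 × log_2[(1/5)/(1/7)] = 0.0971
  x=1: 1/5 × log_2[(1/5)/(1/7)] = 0.0971
  x=2: 1/3 × log_2[(1/3)/(1/7)] = 0.4075
  x=3: 1/5 × log_2[(1/5)/(1/7)] = 0.0971
  x=4: 1/15 × log_2[(1/15)/(3/7)] = -0.1790
D_KL(P||Q) = 0.5198 bits

D_KL(P||Q) = 0.5198 ≥ 0 ✓

This non-negativity is a fundamental property: relative entropy cannot be negative because it measures how different Q is from P.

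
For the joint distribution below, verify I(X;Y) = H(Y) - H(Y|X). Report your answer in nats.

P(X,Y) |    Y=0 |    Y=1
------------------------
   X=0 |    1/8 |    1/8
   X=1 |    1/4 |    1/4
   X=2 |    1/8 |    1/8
I(X;Y) = 0.0000 nats

Mutual information has multiple equivalent forms:
- I(X;Y) = H(X) - H(X|Y)
- I(X;Y) = H(Y) - H(Y|X)
- I(X;Y) = H(X) + H(Y) - H(X,Y)

Computing all quantities:
H(X) = 1.0397, H(Y) = 0.6931, H(X,Y) = 1.7329
H(X|Y) = 1.0397, H(Y|X) = 0.6931

Verification:
H(X) - H(X|Y) = 1.0397 - 1.0397 = 0.0000
H(Y) - H(Y|X) = 0.6931 - 0.6931 = 0.0000
H(X) + H(Y) - H(X,Y) = 1.0397 + 0.6931 - 1.7329 = 0.0000

All forms give I(X;Y) = 0.0000 nats. ✓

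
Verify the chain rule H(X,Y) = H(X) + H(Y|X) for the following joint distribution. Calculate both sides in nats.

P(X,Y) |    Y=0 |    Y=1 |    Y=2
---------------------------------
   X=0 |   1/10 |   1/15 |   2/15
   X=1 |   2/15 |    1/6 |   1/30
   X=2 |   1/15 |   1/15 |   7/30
H(X,Y) = 2.0607, H(X) = 1.0953, H(Y|X) = 0.9655 (all in nats)

Chain rule: H(X,Y) = H(X) + H(Y|X)

Left side — joint entropy directly:
H(X,Y) = -Σ p(x,y) log p(x,y) = 2.0607 nats

Right side — compute H(Y|X) from the conditional distributions:
P(X) = (3/10, 1/3, 11/30), so H(X) = 1.0953 nats
H(Y|X) = Σ_x P(X=x) · H(Y|X=x):
  P(Y|X=0) = (1/3, 2/9, 4/9), H(Y|X=0) = 1.0609, weight P(X=0) = 3/10
  P(Y|X=1) = (2/5, 1/2, 1/10), H(Y|X=1) = 0.9433, weight P(X=1) = 1/3
  P(Y|X=2) = (2/11, 2/11, 7/11), H(Y|X=2) = 0.9075, weight P(X=2) = 11/30
H(Y|X) = 0.9655 nats

H(X) + H(Y|X) = 1.0953 + 0.9655 = 2.0607 nats

Both sides equal 2.0607 nats. ✓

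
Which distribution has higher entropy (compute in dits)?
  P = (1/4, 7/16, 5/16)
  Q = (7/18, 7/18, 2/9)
P

Computing entropies in dits:
H(P) = 0.4654
H(Q) = 0.4642

Distribution P has higher entropy.

Intuition: The distribution closer to uniform (more spread out) has higher entropy.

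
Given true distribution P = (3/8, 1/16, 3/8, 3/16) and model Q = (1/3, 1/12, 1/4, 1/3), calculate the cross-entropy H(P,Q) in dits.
0.5616 dits

Cross-entropy: H(P,Q) = -Σ p(x) log q(x)

Alternatively: H(P,Q) = H(P) + D_KL(P||Q)
H(P) = 0.5310 dits
D_KL(P||Q) = 0.0306 dits

H(P,Q) = 0.5310 + 0.0306 = 0.5616 dits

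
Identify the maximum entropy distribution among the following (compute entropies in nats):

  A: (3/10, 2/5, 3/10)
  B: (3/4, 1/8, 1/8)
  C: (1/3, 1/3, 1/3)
C

For a discrete distribution over n outcomes, entropy is maximized by the uniform distribution.

Computing entropies:
H(A) = 1.0889 nats
H(B) = 0.7356 nats
H(C) = 1.0986 nats

The uniform distribution (where all probabilities equal 1/3) achieves the maximum entropy of log_e(3) = 1.0986 nats.

Distribution C has the highest entropy.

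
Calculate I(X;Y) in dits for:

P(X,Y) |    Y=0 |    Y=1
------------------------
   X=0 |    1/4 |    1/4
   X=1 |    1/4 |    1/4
0.0000 dits

Mutual information: I(X;Y) = H(X) + H(Y) - H(X,Y)

Marginals:
P(X) = (1/2, 1/2), H(X) = 0.3010 dits
P(Y) = (1/2, 1/2), H(Y) = 0.3010 dits

Joint entropy: H(X,Y) = 0.6021 dits

I(X;Y) = 0.3010 + 0.3010 - 0.6021 = 0.0000 dits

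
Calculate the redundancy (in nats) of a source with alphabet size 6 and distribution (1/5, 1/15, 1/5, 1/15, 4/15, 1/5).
0.1126 nats

Redundancy measures how far a source is from maximum entropy:
R = H_max - H(X)

Maximum entropy for 6 symbols: H_max = log_e(6) = 1.7918 nats
Actual entropy: H(X) = 1.6792 nats
Redundancy: R = 1.7918 - 1.6792 = 0.1126 nats

This redundancy represents potential for compression: the source could be compressed by 0.1126 nats per symbol.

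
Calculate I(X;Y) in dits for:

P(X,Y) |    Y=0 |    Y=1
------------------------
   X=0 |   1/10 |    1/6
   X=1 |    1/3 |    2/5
0.0011 dits

Mutual information: I(X;Y) = H(X) + H(Y) - H(X,Y)

Marginals:
P(X) = (4/15, 11/15), H(X) = 0.2519 dits
P(Y) = (13/30, 17/30), H(Y) = 0.2972 dits

Joint entropy: H(X,Y) = 0.5479 dits

I(X;Y) = 0.2519 + 0.2972 - 0.5479 = 0.0011 dits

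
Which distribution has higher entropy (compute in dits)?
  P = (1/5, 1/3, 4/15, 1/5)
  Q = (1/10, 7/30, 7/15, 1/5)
P

Computing entropies in dits:
H(P) = 0.5917
H(Q) = 0.5417

Distribution P has higher entropy.

Intuition: The distribution closer to uniform (more spread out) has higher entropy.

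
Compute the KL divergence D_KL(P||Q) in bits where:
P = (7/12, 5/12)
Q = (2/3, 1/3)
0.0218 bits

KL divergence: D_KL(P||Q) = Σ p(x) log(p(x)/q(x))

Computing term by term:
  x=0: 7/12 × log_2[(7/12)/(2/3)] = 7/12 × -0.1926 = -0.1124
  x=1: 5/12 × log_2[(5/12)/(1/3)] = 5/12 × 0.3219 = 0.1341

D_KL(P||Q) = 0.0218 bits

Note: KL divergence is always non-negative and equals 0 iff P = Q.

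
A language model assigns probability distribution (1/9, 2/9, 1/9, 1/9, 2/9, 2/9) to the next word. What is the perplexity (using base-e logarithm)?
5.6696

Perplexity is e^H (or exp(H) for natural log).

First, H = -Σ p log p = 1.7351 nats
Perplexity = e^1.7351 = 5.6696

Interpretation: The model's uncertainty is equivalent to choosing uniformly among 5.7 options.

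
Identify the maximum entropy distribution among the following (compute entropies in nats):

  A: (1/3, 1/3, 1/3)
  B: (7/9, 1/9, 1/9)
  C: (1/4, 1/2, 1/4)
A

For a discrete distribution over n outcomes, entropy is maximized by the uniform distribution.

Computing entropies:
H(A) = 1.0986 nats
H(B) = 0.6837 nats
H(C) = 1.0397 nats

The uniform distribution (where all probabilities equal 1/3) achieves the maximum entropy of log_e(3) = 1.0986 nats.

Distribution A has the highest entropy.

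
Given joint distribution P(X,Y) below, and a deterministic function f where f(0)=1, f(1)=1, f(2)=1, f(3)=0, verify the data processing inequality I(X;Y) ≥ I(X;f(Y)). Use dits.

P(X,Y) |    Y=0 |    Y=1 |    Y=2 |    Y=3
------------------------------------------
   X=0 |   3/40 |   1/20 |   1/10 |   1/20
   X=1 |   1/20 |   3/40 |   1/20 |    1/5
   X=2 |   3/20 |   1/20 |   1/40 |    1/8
I(X;Y) = 0.0420, I(X;f(Y)) = 0.0191, inequality holds: 0.0420 ≥ 0.0191

Data Processing Inequality: For any Markov chain X → Y → Z, we have I(X;Y) ≥ I(X;Z).

Here Z = f(Y) is a deterministic function of Y, forming X → Y → Z.

Original I(X;Y) = 0.0420 dits

After applying f:
P(X,Z) where Z=f(Y):
- P(X,Z=0) = P(X,Y=3)
- P(X,Z=1) = P(X,Y=0) + P(X,Y=1) + P(X,Y=2)

I(X;Z) = I(X;f(Y)) = 0.0191 dits

Verification: 0.0420 ≥ 0.0191 ✓

Information cannot be created by processing; the function f can only lose information about X.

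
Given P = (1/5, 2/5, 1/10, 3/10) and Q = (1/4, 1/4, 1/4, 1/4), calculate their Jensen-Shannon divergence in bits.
0.0402 bits

Jensen-Shannon divergence is:
JSD(P||Q) = 0.5 × D_KL(P||M) + 0.5 × D_KL(Q||M)
where M = 0.5 × (P + Q) is the mixture distribution.

M = 0.5 × (1/5, 2/5, 1/10, 3/10) + 0.5 × (1/4, 1/4, 1/4, 1/4) = (9/40, 13/40, 7/40, 11/40)

D_KL(P||M) = 0.0428 bits
D_KL(Q||M) = 0.0376 bits

JSD(P||Q) = 0.5 × 0.0428 + 0.5 × 0.0376 = 0.0402 bits

Unlike KL divergence, JSD is symmetric and bounded: 0 ≤ JSD ≤ log(2).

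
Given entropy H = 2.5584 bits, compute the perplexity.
5.8905

Perplexity is 2^H (or exp(H) for natural log).

H = 2.5584 bits
Perplexity = 2^2.5584 = 5.8905

Interpretation: The model's uncertainty is equivalent to choosing uniformly among 5.9 options.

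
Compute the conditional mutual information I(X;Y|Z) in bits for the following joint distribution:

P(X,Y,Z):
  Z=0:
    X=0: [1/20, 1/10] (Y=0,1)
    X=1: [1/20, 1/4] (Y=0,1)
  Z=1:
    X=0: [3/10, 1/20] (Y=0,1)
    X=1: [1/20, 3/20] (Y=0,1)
0.1619 bits

Conditional mutual information: I(X;Y|Z) = H(X|Z) + H(Y|Z) - H(X,Y|Z)

H(Z) = 0.9928
H(X,Z) = 1.9261 → H(X|Z) = 0.9333
H(Y,Z) = 1.8568 → H(Y|Z) = 0.8640
H(X,Y,Z) = 2.6282 → H(X,Y|Z) = 1.6354

I(X;Y|Z) = 0.9333 + 0.8640 - 1.6354 = 0.1619 bits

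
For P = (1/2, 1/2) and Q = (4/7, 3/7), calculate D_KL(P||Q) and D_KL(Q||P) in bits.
D_KL(P||Q) = 0.0149, D_KL(Q||P) = 0.0148

KL divergence is not symmetric: D_KL(P||Q) ≠ D_KL(Q||P) in general.

D_KL(P||Q) = 0.0149 bits
D_KL(Q||P) = 0.0148 bits

No, they are not equal!

This asymmetry is why KL divergence is not a true distance metric.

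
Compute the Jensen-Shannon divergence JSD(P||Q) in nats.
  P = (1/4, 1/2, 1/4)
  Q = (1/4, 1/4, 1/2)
0.0425 nats

Jensen-Shannon divergence is:
JSD(P||Q) = 0.5 × D_KL(P||M) + 0.5 × D_KL(Q||M)
where M = 0.5 × (P + Q) is the mixture distribution.

M = 0.5 × (1/4, 1/2, 1/4) + 0.5 × (1/4, 1/4, 1/2) = (1/4, 3/8, 3/8)

D_KL(P||M) = 0.0425 nats
D_KL(Q||M) = 0.0425 nats

JSD(P||Q) = 0.5 × 0.0425 + 0.5 × 0.0425 = 0.0425 nats

Unlike KL divergence, JSD is symmetric and bounded: 0 ≤ JSD ≤ log(2).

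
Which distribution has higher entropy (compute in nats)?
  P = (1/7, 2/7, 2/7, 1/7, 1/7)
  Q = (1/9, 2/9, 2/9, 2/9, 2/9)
Q

Computing entropies in nats:
H(P) = 1.5498
H(Q) = 1.5811

Distribution Q has higher entropy.

Intuition: The distribution closer to uniform (more spread out) has higher entropy.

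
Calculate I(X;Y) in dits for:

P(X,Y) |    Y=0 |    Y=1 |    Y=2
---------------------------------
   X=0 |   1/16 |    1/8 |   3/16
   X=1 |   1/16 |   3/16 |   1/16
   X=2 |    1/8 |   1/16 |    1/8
0.0331 dits

Mutual information: I(X;Y) = H(X) + H(Y) - H(X,Y)

Marginals:
P(X) = (3/8, 5/16, 5/16), H(X) = 0.4755 dits
P(Y) = (1/4, 3/8, 3/8), H(Y) = 0.4700 dits

Joint entropy: H(X,Y) = 0.9123 dits

I(X;Y) = 0.4755 + 0.4700 - 0.9123 = 0.0331 dits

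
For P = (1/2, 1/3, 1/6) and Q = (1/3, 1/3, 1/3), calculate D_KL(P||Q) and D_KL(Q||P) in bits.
D_KL(P||Q) = 0.1258, D_KL(Q||P) = 0.1383

KL divergence is not symmetric: D_KL(P||Q) ≠ D_KL(Q||P) in general.

D_KL(P||Q) = 0.1258 bits
D_KL(Q||P) = 0.1383 bits

No, they are not equal!

This asymmetry is why KL divergence is not a true distance metric.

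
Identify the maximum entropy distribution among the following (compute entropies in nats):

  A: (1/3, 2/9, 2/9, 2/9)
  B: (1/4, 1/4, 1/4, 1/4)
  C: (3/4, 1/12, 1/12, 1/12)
B

For a discrete distribution over n outcomes, entropy is maximized by the uniform distribution.

Computing entropies:
H(A) = 1.3689 nats
H(B) = 1.3863 nats
H(C) = 0.8370 nats

The uniform distribution (where all probabilities equal 1/4) achieves the maximum entropy of log_e(4) = 1.3863 nats.

Distribution B has the highest entropy.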